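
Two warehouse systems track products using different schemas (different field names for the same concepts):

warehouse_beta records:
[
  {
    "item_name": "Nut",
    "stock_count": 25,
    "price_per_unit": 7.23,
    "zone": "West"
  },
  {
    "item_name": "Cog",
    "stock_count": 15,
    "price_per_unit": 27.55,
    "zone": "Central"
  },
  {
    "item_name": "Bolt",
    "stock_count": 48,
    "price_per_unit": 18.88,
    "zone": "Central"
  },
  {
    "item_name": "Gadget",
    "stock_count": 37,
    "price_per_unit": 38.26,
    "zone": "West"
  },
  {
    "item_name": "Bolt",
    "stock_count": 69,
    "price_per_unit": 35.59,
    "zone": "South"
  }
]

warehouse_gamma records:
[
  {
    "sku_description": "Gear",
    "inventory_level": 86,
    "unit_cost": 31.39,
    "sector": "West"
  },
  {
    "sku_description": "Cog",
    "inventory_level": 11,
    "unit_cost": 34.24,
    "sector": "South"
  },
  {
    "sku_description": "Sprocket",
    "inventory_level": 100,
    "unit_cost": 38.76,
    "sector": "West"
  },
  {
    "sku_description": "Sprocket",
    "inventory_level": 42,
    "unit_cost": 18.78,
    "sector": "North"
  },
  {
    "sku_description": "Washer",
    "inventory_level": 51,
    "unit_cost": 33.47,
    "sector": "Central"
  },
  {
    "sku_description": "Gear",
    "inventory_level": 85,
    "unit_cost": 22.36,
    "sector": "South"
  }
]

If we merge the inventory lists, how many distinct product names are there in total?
7

Schema mapping: "item_name" (warehouse_beta) = "sku_description" (warehouse_gamma) = product name

Products in warehouse_beta: ['Bolt', 'Cog', 'Gadget', 'Nut']
Products in warehouse_gamma: ['Cog', 'Gear', 'Sprocket', 'Washer']

Union (unique products): ['Bolt', 'Cog', 'Gadget', 'Gear', 'Nut', 'Sprocket', 'Washer']
Count: 7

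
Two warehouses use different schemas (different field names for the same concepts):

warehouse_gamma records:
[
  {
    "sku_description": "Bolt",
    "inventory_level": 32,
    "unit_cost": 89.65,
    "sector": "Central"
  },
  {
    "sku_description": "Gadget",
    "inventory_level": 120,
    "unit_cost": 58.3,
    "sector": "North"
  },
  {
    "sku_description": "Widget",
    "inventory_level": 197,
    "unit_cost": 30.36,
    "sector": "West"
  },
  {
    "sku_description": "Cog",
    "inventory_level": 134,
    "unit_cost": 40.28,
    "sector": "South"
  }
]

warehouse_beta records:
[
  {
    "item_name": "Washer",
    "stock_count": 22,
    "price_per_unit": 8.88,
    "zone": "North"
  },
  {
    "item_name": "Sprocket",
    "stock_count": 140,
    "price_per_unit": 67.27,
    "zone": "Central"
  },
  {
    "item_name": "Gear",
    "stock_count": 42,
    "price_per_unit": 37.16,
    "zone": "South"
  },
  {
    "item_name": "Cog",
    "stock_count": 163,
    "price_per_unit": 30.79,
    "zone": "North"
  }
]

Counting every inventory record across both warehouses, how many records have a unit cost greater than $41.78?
3

Schema mapping: "unit_cost" (warehouse_gamma) = "price_per_unit" (warehouse_beta) = unit cost

Records > $41.78 in warehouse_gamma: 2
Records > $41.78 in warehouse_beta: 1

Total count: 2 + 1 = 3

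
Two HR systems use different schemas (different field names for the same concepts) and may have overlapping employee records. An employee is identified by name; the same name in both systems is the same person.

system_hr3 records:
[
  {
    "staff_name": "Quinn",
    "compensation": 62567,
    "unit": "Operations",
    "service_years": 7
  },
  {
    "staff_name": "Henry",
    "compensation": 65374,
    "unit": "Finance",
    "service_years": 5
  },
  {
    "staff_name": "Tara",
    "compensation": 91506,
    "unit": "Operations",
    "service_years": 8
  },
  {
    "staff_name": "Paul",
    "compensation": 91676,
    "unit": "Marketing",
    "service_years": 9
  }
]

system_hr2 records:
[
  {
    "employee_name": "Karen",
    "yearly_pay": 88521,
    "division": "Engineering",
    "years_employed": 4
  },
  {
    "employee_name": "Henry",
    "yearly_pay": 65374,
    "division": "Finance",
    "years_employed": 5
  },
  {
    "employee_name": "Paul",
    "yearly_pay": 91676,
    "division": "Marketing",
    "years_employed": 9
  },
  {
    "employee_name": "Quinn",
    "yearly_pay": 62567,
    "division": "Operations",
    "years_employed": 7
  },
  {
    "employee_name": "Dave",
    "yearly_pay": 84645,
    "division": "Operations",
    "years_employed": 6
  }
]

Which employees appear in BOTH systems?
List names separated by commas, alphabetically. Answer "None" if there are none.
Henry, Paul, Quinn

Schema mapping: "staff_name" (system_hr3) = "employee_name" (system_hr2) = employee name

Names in system_hr3: ['Henry', 'Paul', 'Quinn', 'Tara']
Names in system_hr2: ['Dave', 'Henry', 'Karen', 'Paul', 'Quinn']

Intersection: ['Henry', 'Paul', 'Quinn']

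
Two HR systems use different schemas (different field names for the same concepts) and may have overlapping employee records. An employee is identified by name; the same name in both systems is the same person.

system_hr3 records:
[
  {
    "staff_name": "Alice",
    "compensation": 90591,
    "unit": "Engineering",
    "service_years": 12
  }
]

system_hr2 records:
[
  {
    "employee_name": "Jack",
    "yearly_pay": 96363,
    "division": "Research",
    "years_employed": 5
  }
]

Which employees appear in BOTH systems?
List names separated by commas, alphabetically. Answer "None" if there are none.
None

Schema mapping: "staff_name" (system_hr3) = "employee_name" (system_hr2) = employee name

Names in system_hr3: ['Alice']
Names in system_hr2: ['Jack']

Intersection: None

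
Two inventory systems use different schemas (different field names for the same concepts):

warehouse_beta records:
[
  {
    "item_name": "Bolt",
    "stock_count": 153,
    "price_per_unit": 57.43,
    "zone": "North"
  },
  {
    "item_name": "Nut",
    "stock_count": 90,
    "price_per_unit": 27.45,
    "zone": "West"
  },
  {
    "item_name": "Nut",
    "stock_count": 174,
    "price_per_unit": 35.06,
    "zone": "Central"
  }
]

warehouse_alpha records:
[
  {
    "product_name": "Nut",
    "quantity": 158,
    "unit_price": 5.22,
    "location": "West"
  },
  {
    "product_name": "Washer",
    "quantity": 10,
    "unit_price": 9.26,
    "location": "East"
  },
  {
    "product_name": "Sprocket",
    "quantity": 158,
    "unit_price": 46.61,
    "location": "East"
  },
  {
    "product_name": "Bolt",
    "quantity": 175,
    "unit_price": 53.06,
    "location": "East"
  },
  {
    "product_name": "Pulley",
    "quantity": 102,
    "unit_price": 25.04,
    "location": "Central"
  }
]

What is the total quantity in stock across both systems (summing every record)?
1020

To reconcile these schemas, identify the field holding the quantity in stock in each system:
1. In warehouse_beta it is "stock_count"
2. In warehouse_alpha it is "quantity"

From warehouse_beta: 153 + 90 + 174 = 417
From warehouse_alpha: 158 + 10 + 158 + 175 + 102 = 603

Total: 417 + 603 = 1020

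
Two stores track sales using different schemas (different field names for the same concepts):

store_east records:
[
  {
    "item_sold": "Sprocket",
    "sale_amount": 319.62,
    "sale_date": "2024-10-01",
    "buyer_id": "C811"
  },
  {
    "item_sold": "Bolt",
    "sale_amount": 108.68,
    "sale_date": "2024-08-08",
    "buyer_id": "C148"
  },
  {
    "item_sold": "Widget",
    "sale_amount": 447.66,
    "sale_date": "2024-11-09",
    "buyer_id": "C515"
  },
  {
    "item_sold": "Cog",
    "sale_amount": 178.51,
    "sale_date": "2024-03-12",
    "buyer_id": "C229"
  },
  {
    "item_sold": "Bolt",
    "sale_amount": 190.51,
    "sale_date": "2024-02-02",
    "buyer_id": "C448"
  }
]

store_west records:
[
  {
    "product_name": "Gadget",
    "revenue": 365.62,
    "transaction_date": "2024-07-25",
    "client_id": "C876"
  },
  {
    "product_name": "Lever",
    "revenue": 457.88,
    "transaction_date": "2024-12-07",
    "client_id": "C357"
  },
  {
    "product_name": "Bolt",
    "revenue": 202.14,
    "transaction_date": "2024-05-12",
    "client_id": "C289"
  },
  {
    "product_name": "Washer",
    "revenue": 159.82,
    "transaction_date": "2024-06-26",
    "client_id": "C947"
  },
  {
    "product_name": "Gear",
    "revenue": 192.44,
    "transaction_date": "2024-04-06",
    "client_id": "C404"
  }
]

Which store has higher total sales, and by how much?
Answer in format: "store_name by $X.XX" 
store_west by $132.92

Schema mapping: "sale_amount" (store_east) = "revenue" (store_west) = sale amount

Total for store_east: 1244.98
Total for store_west: 1377.90

Difference: |1244.98 - 1377.90| = 132.92
store_west has higher sales by $132.92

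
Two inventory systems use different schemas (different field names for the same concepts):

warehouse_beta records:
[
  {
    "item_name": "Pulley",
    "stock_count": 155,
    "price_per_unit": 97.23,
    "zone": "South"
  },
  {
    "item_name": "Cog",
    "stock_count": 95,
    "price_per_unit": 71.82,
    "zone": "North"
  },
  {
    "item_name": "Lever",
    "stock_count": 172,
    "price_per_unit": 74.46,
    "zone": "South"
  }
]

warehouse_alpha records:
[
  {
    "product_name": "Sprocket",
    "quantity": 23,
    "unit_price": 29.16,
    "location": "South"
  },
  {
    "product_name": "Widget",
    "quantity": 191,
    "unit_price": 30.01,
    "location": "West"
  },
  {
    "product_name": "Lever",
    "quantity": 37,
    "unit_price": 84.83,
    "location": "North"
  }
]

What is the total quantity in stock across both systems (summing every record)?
673

To reconcile these schemas, identify the field holding the quantity in stock in each system:
1. In warehouse_beta it is "stock_count"
2. In warehouse_alpha it is "quantity"

From warehouse_beta: 155 + 95 + 172 = 422
From warehouse_alpha: 23 + 191 + 37 = 251

Total: 422 + 251 = 673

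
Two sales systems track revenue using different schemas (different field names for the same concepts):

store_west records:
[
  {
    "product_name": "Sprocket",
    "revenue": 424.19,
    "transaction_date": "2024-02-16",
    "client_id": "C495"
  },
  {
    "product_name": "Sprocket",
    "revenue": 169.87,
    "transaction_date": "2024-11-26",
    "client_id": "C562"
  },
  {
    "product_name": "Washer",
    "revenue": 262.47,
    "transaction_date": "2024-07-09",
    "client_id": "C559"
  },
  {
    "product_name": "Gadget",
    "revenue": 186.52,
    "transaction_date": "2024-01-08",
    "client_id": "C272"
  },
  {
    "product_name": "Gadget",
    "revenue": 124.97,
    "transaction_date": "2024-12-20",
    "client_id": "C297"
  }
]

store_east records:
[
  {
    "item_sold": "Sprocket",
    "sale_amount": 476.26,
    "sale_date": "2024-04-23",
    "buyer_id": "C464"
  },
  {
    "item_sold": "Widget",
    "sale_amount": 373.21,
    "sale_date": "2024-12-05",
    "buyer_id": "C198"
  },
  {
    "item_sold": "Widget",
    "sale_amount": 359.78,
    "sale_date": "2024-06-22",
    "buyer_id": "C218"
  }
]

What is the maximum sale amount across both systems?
476.26

Reconcile: "revenue" (store_west) = "sale_amount" (store_east) = sale amount

Maximum in store_west: 424.19
Maximum in store_east: 476.26

Overall maximum: max(424.19, 476.26) = 476.26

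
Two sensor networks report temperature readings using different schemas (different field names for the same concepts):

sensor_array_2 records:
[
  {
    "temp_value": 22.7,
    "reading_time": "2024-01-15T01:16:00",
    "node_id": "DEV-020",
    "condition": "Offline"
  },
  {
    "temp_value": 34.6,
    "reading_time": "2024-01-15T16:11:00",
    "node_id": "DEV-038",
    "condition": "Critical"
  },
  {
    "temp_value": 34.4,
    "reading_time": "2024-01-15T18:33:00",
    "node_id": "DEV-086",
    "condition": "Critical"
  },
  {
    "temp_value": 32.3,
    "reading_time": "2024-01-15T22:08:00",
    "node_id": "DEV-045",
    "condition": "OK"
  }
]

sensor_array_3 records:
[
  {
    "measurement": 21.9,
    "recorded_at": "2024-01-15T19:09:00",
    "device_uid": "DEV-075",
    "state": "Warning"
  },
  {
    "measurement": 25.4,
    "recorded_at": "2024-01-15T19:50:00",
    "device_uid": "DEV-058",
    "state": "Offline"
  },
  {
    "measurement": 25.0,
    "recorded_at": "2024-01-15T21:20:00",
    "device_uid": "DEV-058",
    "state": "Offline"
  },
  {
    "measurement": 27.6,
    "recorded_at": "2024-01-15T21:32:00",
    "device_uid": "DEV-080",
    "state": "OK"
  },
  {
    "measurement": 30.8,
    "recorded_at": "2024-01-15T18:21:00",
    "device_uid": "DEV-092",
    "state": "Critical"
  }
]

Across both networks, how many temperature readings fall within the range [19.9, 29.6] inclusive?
5

Schema mapping: "temp_value" (sensor_array_2) = "measurement" (sensor_array_3) = temperature

Readings in [19.9, 29.6] from sensor_array_2: 1
Readings in [19.9, 29.6] from sensor_array_3: 4

Total count: 1 + 4 = 5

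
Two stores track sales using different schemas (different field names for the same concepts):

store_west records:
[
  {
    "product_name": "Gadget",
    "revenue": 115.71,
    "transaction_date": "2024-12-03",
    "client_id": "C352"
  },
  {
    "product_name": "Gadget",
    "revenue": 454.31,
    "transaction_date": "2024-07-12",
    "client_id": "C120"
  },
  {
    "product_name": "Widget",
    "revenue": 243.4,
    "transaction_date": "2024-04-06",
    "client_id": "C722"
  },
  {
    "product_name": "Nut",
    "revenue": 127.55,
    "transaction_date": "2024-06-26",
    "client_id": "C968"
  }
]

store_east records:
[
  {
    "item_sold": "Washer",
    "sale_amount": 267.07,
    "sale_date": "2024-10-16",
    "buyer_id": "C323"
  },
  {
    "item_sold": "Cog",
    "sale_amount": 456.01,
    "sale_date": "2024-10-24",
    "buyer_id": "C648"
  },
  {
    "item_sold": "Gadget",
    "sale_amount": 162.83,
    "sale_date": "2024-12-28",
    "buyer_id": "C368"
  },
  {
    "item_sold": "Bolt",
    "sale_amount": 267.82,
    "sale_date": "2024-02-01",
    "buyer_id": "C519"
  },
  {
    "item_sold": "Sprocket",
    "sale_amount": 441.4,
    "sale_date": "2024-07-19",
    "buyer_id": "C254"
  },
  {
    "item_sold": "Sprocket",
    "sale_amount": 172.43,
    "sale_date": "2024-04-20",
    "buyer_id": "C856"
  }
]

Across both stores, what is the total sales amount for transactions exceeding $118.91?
2592.82

Schema mapping: "revenue" (store_west) = "sale_amount" (store_east) = sale amount

Sum of sales > $118.91 in store_west: 825.26
Sum of sales > $118.91 in store_east: 1767.56

Total: 825.26 + 1767.56 = 2592.82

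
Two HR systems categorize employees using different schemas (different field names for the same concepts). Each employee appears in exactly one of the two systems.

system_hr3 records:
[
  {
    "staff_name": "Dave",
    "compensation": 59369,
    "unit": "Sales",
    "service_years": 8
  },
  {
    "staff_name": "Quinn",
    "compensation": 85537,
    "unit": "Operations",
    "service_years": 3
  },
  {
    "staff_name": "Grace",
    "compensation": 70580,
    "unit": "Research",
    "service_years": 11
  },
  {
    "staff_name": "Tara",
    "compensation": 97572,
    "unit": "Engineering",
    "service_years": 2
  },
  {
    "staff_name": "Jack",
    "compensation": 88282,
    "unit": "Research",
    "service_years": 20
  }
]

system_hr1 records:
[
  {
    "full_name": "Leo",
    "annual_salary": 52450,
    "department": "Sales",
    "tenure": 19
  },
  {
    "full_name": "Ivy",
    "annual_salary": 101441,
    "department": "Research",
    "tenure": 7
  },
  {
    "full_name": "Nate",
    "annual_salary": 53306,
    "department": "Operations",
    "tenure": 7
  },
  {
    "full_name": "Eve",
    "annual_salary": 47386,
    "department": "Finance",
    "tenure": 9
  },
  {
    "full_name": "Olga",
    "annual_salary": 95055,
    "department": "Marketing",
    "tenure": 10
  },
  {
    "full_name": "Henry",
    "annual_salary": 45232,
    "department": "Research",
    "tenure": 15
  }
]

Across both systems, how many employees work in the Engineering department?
1

Schema mapping: "unit" (system_hr3) = "department" (system_hr1) = department

Engineering employees in system_hr3: 1
Engineering employees in system_hr1: 0

Total in Engineering: 1 + 0 = 1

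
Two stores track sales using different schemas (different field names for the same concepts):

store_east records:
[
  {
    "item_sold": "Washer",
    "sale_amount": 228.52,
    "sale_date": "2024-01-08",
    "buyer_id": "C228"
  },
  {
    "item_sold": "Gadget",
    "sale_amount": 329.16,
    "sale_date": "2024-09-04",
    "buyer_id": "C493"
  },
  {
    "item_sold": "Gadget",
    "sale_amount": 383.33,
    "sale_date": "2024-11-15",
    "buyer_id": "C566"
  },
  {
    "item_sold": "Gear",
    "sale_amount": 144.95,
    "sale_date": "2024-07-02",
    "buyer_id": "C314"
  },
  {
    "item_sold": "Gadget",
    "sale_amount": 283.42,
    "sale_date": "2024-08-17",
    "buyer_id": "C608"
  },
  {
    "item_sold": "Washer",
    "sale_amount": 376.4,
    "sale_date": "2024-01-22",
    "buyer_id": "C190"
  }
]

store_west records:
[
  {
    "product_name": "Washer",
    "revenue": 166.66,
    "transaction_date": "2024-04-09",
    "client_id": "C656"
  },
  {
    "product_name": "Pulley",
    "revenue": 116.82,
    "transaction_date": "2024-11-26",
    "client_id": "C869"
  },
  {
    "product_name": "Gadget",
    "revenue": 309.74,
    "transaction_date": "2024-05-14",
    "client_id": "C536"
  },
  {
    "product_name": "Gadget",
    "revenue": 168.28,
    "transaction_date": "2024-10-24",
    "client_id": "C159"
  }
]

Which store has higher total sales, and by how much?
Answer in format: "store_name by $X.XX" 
store_east by $984.28

Schema mapping: "sale_amount" (store_east) = "revenue" (store_west) = sale amount

Total for store_east: 1745.78
Total for store_west: 761.50

Difference: |1745.78 - 761.50| = 984.28
store_east has higher sales by $984.28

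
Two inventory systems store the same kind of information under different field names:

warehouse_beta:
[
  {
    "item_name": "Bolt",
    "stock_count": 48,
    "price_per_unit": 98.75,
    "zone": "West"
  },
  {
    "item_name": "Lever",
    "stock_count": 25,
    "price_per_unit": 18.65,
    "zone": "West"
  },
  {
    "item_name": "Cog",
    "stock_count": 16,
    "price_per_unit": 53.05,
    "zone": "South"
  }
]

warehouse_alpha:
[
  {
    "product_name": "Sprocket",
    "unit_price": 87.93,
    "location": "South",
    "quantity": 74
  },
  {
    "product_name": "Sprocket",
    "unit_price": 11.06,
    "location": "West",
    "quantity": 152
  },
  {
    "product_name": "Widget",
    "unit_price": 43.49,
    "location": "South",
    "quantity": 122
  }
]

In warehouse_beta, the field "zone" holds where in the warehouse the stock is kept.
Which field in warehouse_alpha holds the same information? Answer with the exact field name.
location

In warehouse_beta, "zone" holds where in the warehouse the stock is kept.
The fields in warehouse_alpha are: "product_name", "unit_price", "location", "quantity".
"location" is the match: the name refers to the same concept and its values are area labels (e.g. 'South', 'West').
The other fields ("product_name", "unit_price", "quantity") hold different kinds of data.

So "zone" in warehouse_beta corresponds to "location" in warehouse_alpha.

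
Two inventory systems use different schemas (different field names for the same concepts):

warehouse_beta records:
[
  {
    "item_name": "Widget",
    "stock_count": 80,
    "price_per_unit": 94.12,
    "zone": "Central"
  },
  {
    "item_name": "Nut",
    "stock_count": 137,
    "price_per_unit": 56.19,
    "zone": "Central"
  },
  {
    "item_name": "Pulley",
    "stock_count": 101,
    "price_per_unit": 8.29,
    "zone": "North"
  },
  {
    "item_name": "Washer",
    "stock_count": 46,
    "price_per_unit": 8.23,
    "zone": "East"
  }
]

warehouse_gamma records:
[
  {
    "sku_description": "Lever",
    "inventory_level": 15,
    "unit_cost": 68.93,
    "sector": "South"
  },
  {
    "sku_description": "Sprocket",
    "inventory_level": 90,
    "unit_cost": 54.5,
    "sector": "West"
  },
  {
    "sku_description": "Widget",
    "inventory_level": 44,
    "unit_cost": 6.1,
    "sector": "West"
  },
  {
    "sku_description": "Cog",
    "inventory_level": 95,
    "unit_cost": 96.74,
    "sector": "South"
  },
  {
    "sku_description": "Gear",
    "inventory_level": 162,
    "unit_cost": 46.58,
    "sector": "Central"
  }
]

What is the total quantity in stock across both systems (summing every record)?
770

To reconcile these schemas, identify the field holding the quantity in stock in each system:
1. In warehouse_beta it is "stock_count"
2. In warehouse_gamma it is "inventory_level"

From warehouse_beta: 80 + 137 + 101 + 46 = 364
From warehouse_gamma: 15 + 90 + 44 + 95 + 162 = 406

Total: 364 + 406 = 770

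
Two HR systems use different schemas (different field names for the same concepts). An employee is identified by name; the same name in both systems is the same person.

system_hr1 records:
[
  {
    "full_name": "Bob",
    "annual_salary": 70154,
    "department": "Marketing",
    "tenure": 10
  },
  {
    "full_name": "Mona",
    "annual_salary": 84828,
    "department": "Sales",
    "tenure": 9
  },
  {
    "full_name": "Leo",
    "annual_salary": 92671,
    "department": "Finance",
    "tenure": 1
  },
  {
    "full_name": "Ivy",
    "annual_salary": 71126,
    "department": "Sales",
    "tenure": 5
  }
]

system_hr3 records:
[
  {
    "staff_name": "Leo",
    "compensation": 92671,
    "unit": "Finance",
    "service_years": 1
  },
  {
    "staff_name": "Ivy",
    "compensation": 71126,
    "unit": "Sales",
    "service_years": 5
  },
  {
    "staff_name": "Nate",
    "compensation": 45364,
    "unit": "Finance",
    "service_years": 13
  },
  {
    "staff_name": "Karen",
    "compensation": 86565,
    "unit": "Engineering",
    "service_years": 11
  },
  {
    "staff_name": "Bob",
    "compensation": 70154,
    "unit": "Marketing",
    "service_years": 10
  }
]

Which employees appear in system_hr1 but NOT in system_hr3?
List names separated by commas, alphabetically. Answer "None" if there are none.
Mona

Schema mapping: "full_name" (system_hr1) = "staff_name" (system_hr3) = employee name

Names in system_hr1: ['Bob', 'Ivy', 'Leo', 'Mona']
Names in system_hr3: ['Bob', 'Ivy', 'Karen', 'Leo', 'Nate']

In system_hr1 but not system_hr3: ['Mona']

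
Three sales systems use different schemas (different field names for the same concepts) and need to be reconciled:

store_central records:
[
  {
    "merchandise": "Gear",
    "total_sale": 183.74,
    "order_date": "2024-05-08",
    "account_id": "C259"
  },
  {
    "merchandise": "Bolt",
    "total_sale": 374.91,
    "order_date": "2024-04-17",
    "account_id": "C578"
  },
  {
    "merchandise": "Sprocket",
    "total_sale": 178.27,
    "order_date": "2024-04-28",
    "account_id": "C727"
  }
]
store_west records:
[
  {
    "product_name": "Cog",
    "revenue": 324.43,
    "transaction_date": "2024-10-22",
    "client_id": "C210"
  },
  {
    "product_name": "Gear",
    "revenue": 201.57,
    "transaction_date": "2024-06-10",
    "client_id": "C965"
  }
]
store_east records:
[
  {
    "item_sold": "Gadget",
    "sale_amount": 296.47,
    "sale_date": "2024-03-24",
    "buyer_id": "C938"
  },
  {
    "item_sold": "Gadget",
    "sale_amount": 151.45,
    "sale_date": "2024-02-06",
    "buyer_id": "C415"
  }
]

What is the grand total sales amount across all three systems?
1710.84

Schema reconciliation - all amount fields map to sale amount:

store_central (total_sale): 736.92
store_west (revenue): 526.0
store_east (sale_amount): 447.92

Grand total: 1710.84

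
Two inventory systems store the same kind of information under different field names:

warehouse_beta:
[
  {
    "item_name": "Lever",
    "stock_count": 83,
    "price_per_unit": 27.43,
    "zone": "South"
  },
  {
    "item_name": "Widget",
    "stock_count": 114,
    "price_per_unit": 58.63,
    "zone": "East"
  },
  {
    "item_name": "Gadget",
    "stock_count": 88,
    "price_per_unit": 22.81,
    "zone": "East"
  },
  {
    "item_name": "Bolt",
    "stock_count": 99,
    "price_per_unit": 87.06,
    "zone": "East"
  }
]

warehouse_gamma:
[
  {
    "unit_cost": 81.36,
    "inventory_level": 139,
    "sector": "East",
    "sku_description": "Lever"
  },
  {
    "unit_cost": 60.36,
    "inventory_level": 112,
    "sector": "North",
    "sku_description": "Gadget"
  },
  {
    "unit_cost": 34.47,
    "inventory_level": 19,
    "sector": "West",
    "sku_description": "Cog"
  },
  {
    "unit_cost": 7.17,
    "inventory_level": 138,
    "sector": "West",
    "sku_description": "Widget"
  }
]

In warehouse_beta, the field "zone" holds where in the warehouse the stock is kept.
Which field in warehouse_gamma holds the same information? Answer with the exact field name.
sector

In warehouse_beta, "zone" holds where in the warehouse the stock is kept.
The fields in warehouse_gamma are: "unit_cost", "inventory_level", "sector", "sku_description".
"sector" is the match: the name refers to the same concept and its values are area labels (e.g. 'East', 'North').
The other fields ("unit_cost", "inventory_level", "sku_description") hold different kinds of data.

So "zone" in warehouse_beta corresponds to "sector" in warehouse_gamma.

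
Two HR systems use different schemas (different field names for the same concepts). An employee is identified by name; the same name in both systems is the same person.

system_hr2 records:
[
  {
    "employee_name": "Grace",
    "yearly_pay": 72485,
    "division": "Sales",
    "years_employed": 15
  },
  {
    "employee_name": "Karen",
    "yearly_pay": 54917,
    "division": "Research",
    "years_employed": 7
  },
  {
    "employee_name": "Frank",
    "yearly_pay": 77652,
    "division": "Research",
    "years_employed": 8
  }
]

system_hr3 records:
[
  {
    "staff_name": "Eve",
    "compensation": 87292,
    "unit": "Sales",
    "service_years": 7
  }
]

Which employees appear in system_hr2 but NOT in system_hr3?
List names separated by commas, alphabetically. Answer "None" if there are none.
Frank, Grace, Karen

Schema mapping: "employee_name" (system_hr2) = "staff_name" (system_hr3) = employee name

Names in system_hr2: ['Frank', 'Grace', 'Karen']
Names in system_hr3: ['Eve']

In system_hr2 but not system_hr3: ['Frank', 'Grace', 'Karen']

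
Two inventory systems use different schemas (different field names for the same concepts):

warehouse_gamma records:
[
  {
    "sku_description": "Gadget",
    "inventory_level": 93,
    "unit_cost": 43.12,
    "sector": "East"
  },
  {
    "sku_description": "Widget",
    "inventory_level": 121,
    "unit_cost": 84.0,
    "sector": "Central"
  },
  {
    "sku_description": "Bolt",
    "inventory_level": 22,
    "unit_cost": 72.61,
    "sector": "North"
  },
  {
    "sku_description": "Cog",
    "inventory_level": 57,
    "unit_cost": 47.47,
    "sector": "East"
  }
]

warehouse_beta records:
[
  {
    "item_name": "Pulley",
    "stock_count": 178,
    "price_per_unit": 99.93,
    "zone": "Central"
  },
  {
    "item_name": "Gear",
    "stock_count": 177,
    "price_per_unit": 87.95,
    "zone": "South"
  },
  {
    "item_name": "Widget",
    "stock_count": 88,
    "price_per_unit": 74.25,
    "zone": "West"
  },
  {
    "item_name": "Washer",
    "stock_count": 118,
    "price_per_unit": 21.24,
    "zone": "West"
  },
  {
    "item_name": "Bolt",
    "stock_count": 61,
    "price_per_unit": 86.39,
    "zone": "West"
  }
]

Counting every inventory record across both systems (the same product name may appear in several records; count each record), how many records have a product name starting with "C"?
1

Schema mapping: "sku_description" (warehouse_gamma) = "item_name" (warehouse_beta) = product name

Records with product name starting with "C" in warehouse_gamma: 1
Records with product name starting with "C" in warehouse_beta: 0

Total: 1 + 0 = 1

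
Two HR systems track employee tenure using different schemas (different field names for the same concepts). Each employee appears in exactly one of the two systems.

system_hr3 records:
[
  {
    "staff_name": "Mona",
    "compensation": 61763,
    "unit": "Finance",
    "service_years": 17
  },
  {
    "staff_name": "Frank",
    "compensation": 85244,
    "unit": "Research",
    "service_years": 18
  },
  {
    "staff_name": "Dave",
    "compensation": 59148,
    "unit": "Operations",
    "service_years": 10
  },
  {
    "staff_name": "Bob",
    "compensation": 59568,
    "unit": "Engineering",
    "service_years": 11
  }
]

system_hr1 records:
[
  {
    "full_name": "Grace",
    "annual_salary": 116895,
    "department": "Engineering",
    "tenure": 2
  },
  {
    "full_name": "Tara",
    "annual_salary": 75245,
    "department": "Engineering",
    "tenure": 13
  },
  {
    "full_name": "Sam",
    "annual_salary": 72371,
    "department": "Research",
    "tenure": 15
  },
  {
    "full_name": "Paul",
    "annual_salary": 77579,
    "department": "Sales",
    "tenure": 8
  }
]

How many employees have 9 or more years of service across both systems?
6

Reconcile schemas: "service_years" (system_hr3) = "tenure" (system_hr1) = years of service

From system_hr3: 4 employees with >= 9 years
From system_hr1: 2 employees with >= 9 years

Total: 4 + 2 = 6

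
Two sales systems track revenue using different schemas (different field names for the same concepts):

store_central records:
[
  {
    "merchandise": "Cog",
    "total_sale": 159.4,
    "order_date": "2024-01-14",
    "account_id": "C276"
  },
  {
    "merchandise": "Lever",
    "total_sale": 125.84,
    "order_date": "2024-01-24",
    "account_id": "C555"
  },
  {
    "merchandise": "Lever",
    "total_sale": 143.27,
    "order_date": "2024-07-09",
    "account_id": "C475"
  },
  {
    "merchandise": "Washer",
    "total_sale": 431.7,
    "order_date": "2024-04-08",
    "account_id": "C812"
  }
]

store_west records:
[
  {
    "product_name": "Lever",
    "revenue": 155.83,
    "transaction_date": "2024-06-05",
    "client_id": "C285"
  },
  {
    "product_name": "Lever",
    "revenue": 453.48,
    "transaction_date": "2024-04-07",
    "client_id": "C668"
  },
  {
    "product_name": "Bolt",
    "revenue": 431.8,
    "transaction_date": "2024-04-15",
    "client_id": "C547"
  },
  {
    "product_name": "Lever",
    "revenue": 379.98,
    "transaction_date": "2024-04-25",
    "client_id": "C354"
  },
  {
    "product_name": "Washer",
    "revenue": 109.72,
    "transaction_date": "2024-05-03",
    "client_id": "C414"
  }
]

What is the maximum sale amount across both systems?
453.48

Reconcile: "total_sale" (store_central) = "revenue" (store_west) = sale amount

Maximum in store_central: 431.7
Maximum in store_west: 453.48

Overall maximum: max(431.7, 453.48) = 453.48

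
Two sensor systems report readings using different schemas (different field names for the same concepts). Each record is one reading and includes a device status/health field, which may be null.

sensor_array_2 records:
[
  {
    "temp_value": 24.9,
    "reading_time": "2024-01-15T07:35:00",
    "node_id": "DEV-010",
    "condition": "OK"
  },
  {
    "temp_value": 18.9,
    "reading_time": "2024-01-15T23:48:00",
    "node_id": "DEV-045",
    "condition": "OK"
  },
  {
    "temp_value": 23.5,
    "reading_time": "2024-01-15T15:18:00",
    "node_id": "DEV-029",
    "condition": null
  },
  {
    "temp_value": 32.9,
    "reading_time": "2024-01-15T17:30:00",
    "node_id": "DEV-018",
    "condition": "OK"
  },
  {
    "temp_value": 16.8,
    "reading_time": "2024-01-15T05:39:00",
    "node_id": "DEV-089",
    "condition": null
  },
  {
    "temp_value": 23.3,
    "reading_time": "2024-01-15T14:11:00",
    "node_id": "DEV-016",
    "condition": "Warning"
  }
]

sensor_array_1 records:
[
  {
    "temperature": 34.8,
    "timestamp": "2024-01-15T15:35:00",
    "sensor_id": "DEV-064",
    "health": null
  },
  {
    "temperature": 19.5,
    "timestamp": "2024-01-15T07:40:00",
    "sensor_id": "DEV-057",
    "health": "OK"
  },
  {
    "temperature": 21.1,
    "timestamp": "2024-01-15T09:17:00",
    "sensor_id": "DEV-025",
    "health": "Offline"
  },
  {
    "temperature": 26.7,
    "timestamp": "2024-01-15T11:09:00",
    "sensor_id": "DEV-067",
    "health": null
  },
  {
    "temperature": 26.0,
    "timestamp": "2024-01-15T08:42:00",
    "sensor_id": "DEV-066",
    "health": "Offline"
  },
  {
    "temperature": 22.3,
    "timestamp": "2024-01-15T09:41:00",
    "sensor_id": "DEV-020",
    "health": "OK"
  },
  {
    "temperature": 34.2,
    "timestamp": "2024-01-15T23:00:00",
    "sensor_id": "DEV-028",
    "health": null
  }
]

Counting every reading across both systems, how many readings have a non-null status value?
8

Schema mapping: "condition" (sensor_array_2) = "health" (sensor_array_1) = status

Non-null in sensor_array_2: 4
Non-null in sensor_array_1: 4

Total non-null: 4 + 4 = 8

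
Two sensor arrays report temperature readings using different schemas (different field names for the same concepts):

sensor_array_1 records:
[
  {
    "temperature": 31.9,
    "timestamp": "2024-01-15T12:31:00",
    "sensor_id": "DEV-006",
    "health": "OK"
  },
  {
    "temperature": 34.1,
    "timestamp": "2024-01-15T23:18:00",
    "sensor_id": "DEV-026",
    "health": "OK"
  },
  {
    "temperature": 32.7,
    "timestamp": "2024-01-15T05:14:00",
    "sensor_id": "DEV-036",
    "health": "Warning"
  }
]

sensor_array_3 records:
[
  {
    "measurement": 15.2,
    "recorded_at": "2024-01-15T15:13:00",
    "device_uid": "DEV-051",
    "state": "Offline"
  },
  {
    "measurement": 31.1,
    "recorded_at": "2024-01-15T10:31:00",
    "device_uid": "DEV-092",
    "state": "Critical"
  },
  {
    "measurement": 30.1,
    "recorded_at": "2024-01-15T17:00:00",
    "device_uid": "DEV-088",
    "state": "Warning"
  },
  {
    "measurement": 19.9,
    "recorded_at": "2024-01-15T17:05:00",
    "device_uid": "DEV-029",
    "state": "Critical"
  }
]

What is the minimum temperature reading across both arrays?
15.2

Schema mapping: "temperature" (sensor_array_1) = "measurement" (sensor_array_3) = temperature reading

Minimum in sensor_array_1: 31.9
Minimum in sensor_array_3: 15.2

Overall minimum: min(31.9, 15.2) = 15.2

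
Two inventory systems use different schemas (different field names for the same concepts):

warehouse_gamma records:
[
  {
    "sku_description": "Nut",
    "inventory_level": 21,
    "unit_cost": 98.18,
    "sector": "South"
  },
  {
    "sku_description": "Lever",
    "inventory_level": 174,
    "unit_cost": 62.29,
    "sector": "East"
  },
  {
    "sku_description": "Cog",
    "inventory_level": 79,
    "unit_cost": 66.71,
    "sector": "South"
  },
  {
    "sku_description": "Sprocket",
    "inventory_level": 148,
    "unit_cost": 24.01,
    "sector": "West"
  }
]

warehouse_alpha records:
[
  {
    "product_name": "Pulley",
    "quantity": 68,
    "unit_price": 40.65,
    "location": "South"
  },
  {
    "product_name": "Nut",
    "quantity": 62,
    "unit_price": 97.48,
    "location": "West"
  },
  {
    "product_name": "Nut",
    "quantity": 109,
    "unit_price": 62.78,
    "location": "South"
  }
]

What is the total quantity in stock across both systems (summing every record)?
661

To reconcile these schemas, identify the field holding the quantity in stock in each system:
1. In warehouse_gamma it is "inventory_level"
2. In warehouse_alpha it is "quantity"

From warehouse_gamma: 21 + 174 + 79 + 148 = 422
From warehouse_alpha: 68 + 62 + 109 = 239

Total: 422 + 239 = 661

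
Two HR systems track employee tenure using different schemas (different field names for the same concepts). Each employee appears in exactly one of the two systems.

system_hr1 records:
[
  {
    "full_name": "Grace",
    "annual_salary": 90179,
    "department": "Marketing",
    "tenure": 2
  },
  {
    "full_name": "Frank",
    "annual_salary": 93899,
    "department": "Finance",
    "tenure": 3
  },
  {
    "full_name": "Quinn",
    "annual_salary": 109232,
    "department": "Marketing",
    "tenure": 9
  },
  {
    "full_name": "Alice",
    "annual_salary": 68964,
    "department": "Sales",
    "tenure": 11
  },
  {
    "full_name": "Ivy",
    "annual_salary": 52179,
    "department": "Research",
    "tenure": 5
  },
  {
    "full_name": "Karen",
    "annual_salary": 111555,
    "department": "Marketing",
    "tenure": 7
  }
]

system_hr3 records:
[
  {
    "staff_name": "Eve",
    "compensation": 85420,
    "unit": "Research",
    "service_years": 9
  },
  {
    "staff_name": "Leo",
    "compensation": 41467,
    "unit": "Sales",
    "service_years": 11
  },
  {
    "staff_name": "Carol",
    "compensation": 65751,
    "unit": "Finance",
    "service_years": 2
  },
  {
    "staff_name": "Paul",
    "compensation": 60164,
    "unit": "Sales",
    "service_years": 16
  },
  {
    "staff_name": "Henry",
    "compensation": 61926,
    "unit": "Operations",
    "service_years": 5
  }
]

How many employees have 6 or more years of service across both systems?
6

Reconcile schemas: "tenure" (system_hr1) = "service_years" (system_hr3) = years of service

From system_hr1: 3 employees with >= 6 years
From system_hr3: 3 employees with >= 6 years

Total: 3 + 3 = 6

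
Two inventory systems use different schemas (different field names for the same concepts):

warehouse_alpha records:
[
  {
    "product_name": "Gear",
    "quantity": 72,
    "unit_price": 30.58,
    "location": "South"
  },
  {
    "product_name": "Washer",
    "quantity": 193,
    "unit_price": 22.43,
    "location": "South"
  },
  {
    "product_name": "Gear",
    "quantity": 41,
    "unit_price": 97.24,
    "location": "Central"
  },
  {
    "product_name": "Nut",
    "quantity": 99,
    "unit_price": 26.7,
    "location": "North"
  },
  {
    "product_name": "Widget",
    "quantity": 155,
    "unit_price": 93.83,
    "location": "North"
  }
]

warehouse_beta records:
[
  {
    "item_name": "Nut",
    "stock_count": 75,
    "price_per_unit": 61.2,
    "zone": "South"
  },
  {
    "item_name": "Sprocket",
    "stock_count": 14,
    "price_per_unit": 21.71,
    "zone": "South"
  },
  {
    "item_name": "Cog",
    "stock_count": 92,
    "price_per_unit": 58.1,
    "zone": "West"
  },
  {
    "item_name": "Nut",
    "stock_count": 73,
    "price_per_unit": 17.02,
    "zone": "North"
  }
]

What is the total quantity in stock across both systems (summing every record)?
814

To reconcile these schemas, identify the field holding the quantity in stock in each system:
1. In warehouse_alpha it is "quantity"
2. In warehouse_beta it is "stock_count"

From warehouse_alpha: 72 + 193 + 41 + 99 + 155 = 560
From warehouse_beta: 75 + 14 + 92 + 73 = 254

Total: 560 + 254 = 814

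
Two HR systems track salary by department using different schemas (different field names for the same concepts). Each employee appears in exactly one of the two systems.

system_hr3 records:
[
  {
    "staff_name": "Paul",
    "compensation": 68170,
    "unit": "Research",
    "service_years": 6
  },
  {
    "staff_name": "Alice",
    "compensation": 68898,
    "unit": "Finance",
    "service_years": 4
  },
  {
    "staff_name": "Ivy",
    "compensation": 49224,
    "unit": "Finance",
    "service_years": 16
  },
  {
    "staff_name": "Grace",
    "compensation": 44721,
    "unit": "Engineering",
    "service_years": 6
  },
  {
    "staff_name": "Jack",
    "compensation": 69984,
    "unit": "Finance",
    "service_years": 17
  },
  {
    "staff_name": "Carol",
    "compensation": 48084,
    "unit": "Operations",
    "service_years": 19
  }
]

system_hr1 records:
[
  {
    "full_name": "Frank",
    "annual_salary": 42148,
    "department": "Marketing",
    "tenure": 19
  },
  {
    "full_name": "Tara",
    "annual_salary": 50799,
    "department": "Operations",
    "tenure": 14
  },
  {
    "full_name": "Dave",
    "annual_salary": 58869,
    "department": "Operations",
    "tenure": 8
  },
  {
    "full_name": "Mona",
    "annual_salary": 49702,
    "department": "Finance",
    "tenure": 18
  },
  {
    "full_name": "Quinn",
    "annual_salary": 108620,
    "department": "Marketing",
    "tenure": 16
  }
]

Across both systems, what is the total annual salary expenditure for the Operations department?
157752

Schema mappings:
- "unit" (system_hr3) = "department" (system_hr1) = department
- "compensation" (system_hr3) = "annual_salary" (system_hr1) = salary

Operations salaries from system_hr3: 48084
Operations salaries from system_hr1: 109668

Total: 48084 + 109668 = 157752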